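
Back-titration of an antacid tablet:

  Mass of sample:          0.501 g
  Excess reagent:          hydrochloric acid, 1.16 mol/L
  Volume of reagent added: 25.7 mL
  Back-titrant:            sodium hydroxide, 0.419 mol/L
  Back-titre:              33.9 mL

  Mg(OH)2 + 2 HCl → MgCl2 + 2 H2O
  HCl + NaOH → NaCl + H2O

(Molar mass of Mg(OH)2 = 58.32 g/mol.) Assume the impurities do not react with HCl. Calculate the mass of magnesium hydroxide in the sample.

n(HCl) added = 0.0257 × 1.16 = 0.0298 mol
n(NaOH) used in back-titration = 0.0339 × 0.419 = 0.0142 mol
n(HCl) left over = 0.0142 mol (1:1 ratio)
n(HCl) consumed by analyte = 0.0298 − 0.0142 = 0.0156 mol
From the 1:2 ratio, n(Mg(OH)2) = 1/2 × 0.0156 = 7.80 × 10^-3 mol
mass of Mg(OH)2 = 7.80 × 10^-3 × 58.32 = 0.455 g

0.455 g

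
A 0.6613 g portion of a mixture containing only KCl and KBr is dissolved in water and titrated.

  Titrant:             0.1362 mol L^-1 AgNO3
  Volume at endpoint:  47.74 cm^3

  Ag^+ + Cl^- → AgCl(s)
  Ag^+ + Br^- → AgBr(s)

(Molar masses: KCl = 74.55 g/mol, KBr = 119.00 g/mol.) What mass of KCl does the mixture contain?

n(AgNO3) = 0.04774 × 0.1362 = 6.502 × 10^-3 mol
Let x = n(KCl), y = n(KBr).
Titrant: 1x + 1y = 6.502 × 10^-3;  mass: 74.55x + 119.00y = 0.6613
Solving, x = 2.530 × 10^-3 mol, y = 3.972 × 10^-3 mol
mass of KCl = 2.530 × 10^-3 × 74.55 = 0.1886 g

0.1886 g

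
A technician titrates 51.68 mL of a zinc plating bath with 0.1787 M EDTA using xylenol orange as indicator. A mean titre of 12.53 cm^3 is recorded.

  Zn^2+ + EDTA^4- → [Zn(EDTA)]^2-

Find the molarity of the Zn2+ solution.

0.04333 M

n(EDTA) = 0.01253 L × 0.1787 mol/L = 2.239 × 10^-3 mol
n(Zn2+) = 2.239 × 10^-3 mol (1:1 mole ratio)
[Zn2+] = 2.239 × 10^-3 mol / 0.05168 L = 0.04333 mol/L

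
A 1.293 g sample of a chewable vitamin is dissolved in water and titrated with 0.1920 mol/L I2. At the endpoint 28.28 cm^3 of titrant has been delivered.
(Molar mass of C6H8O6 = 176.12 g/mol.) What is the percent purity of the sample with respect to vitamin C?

C6H8O6 + I2 → C6H6O6 + 2 HI
n(I2) = 0.02828 L × 0.1920 mol/L = 5.430 × 10^-3 mol
n(C6H8O6) = 5.430 × 10^-3 mol (1:1 ratio)
mass of C6H8O6 = 5.430 × 10^-3 × 176.12 g/mol = 0.9563 g
% C6H8O6 = 0.9563 / 1.293 × 100 = 73.96 %

73.96 %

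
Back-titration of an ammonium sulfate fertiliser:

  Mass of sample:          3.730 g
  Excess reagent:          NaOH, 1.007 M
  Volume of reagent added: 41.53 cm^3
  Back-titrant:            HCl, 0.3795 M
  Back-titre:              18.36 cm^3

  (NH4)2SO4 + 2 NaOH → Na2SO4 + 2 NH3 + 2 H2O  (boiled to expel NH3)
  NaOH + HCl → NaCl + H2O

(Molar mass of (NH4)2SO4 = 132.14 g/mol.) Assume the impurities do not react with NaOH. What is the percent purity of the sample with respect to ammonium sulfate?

n(NaOH) added = 0.04153 × 1.007 = 0.04182 mol
n(HCl) used in back-titration = 0.01836 × 0.3795 = 6.968 × 10^-3 mol
n(NaOH) left over = 6.968 × 10^-3 mol (1:1 ratio)
n(NaOH) consumed by analyte = 0.04182 − 6.968 × 10^-3 = 0.03485 mol
From the 1:2 ratio, n((NH4)2SO4) = 1/2 × 0.03485 = 0.01743 mol
mass of (NH4)2SO4 = 0.01743 × 132.14 = 2.303 g
% (NH4)2SO4 = 2.303 / 3.730 × 100 = 61.74 %

61.74 %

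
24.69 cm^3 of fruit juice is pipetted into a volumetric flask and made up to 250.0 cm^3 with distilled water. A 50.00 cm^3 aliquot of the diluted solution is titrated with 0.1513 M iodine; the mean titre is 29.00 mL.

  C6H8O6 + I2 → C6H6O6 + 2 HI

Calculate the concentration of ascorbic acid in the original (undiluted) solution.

n(I2) = 0.02900 × 0.1513 = 4.388 × 10^-3 mol
n(C6H8O6) in the aliquot = 4.388 × 10^-3 mol (1:1 ratio)
[C6H8O6]_dilute = 4.388 × 10^-3 / 0.05000 = 0.08775 mol/L
Dilution factor = 250.0 / 24.69 = 10.13
[C6H8O6]_stock = 0.08775 × 10.13 = 0.8886 mol/L

0.8886 M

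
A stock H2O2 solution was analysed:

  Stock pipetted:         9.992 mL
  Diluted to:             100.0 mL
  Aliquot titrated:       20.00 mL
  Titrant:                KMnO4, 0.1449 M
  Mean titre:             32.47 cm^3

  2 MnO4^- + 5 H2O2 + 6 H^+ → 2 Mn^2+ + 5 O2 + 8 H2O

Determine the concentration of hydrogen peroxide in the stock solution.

5.886 M

n(KMnO4) = 0.03247 × 0.1449 = 4.705 × 10^-3 mol
From the 5:2 ratio, n(H2O2) in the aliquot = 5/2 × 4.705 × 10^-3 = 0.01176 mol
[H2O2]_dilute = 0.01176 / 0.02000 = 0.5881 mol/L
Dilution factor = 100.0 / 9.992 = 10.01
[H2O2]_stock = 0.5881 × 10.01 = 5.886 mol/L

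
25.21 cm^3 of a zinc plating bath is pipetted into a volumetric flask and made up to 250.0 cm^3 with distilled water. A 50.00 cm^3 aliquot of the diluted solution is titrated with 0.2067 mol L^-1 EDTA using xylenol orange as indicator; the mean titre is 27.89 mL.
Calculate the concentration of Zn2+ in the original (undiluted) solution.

Zn^2+ + EDTA^4- → [Zn(EDTA)]^2-
n(EDTA) = 0.02789 × 0.2067 = 5.765 × 10^-3 mol
n(Zn2+) in the aliquot = 5.765 × 10^-3 mol (1:1 ratio)
[Zn2+]_dilute = 5.765 × 10^-3 / 0.05000 = 0.1153 mol/L
Dilution factor = 250.0 / 25.21 = 9.917
[Zn2+]_stock = 0.1153 × 9.917 = 1.143 mol/L

1.143 mol/L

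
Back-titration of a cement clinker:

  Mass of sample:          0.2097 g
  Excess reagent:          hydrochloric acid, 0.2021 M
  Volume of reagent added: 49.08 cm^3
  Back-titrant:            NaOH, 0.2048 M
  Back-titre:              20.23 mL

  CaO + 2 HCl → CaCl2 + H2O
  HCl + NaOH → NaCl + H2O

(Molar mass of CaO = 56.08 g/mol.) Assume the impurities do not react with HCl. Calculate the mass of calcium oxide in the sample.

0.1620 g

n(HCl) added = 0.04908 × 0.2021 = 9.919 × 10^-3 mol
n(NaOH) used in back-titration = 0.02023 × 0.2048 = 4.143 × 10^-3 mol
n(HCl) left over = 4.143 × 10^-3 mol (1:1 ratio)
n(HCl) consumed by analyte = 9.919 × 10^-3 − 4.143 × 10^-3 = 5.776 × 10^-3 mol
From the 1:2 ratio, n(CaO) = 1/2 × 5.776 × 10^-3 = 2.888 × 10^-3 mol
mass of CaO = 2.888 × 10^-3 × 56.08 = 0.1620 g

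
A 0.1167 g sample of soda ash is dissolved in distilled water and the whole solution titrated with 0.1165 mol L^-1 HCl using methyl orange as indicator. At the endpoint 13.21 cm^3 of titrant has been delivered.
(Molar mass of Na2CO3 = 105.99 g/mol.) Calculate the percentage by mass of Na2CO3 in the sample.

Na2CO3 + 2 HCl → 2 NaCl + H2O + CO2
n(HCl) = 0.01321 L × 0.1165 mol/L = 1.539 × 10^-3 mol
From the 1:2 ratio, n(Na2CO3) = 1/2 × 1.539 × 10^-3 = 7.695 × 10^-4 mol
mass of Na2CO3 = 7.695 × 10^-4 × 105.99 g/mol = 0.08156 g
% Na2CO3 = 0.08156 / 0.1167 × 100 = 69.89 %

69.89 %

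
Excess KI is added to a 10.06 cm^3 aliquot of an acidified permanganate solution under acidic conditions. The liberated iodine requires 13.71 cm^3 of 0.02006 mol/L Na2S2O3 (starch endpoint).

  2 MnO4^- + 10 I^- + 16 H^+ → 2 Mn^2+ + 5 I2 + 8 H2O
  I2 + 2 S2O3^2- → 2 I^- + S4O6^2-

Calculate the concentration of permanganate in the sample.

0.005468 mol/L

n(S2O3^2-) = 0.01371 × 0.02006 = 2.750 × 10^-4 mol
n(I2) = n(S2O3^2-)/2 = 1.375 × 10^-4 mol
From the 2:5 ratio, n(MnO4^-) in the aliquot = 2/5 × 1.375 × 10^-4 = 5.500 × 10^-5 mol
[MnO4^-] = 5.500 × 10^-5 / 0.01006 = 0.005468 mol/L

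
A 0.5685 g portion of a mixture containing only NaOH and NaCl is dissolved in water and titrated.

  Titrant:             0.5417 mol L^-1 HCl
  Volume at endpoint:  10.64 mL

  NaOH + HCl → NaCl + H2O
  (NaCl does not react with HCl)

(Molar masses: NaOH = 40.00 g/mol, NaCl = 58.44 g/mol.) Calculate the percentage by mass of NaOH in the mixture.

40.55 %

n(HCl) = 0.01064 × 0.5417 = 5.764 × 10^-3 mol
Let x = n(NaOH), y = n(NaCl).
Titrant: 1x = 5.764 × 10^-3;  mass: 40.00x + 58.44y = 0.5685
Solving, x = 5.764 × 10^-3 mol, y = 5.783 × 10^-3 mol
mass of NaOH = 5.764 × 10^-3 × 40.00 = 0.2305 g
% NaOH = 0.2305 / 0.5685 × 100 = 40.55 %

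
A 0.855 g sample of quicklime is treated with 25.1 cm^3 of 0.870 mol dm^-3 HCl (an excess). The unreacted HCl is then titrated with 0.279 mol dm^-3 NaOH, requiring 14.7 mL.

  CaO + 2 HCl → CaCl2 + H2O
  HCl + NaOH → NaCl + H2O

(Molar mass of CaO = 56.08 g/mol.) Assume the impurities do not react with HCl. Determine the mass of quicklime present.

n(HCl) added = 0.0251 × 0.870 = 0.0218 mol
n(NaOH) used in back-titration = 0.0147 × 0.279 = 4.10 × 10^-3 mol
n(HCl) left over = 4.10 × 10^-3 mol (1:1 ratio)
n(HCl) consumed by analyte = 0.0218 − 4.10 × 10^-3 = 0.0177 mol
From the 1:2 ratio, n(CaO) = 1/2 × 0.0177 = 8.87 × 10^-3 mol
mass of CaO = 8.87 × 10^-3 × 56.08 = 0.497 g

0.497 g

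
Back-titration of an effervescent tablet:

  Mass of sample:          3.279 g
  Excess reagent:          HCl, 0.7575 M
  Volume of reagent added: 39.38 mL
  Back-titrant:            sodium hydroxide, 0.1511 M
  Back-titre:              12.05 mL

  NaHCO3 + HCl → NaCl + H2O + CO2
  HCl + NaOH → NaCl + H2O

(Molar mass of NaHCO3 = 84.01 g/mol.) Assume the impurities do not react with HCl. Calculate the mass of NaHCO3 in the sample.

n(HCl) added = 0.03938 × 0.7575 = 0.02983 mol
n(NaOH) used in back-titration = 0.01205 × 0.1511 = 1.821 × 10^-3 mol
n(HCl) left over = 1.821 × 10^-3 mol (1:1 ratio)
n(HCl) consumed by analyte = 0.02983 − 1.821 × 10^-3 = 0.02801 mol
n(NaHCO3) = 0.02801 mol (1:1 ratio)
mass of NaHCO3 = 0.02801 × 84.01 = 2.353 g

2.353 g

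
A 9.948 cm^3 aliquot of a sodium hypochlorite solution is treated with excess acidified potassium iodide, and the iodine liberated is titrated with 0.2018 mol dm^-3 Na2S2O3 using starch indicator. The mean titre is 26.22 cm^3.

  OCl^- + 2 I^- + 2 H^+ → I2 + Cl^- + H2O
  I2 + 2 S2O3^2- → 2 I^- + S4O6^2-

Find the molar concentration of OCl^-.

0.2659 mol/L

n(S2O3^2-) = 0.02622 × 0.2018 = 5.291 × 10^-3 mol
n(I2) = n(S2O3^2-)/2 = 2.646 × 10^-3 mol
n(OCl^-) in the aliquot = 2.646 × 10^-3 mol (1:1 ratio)
[OCl^-] = 2.646 × 10^-3 / 0.009948 = 0.2659 mol/L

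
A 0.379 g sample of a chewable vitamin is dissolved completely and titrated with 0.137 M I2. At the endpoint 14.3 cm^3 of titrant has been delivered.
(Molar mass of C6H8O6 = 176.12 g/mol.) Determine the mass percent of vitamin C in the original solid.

C6H8O6 + I2 → C6H6O6 + 2 HI
n(I2) = 0.0143 L × 0.137 mol/L = 1.96 × 10^-3 mol
n(C6H8O6) = 1.96 × 10^-3 mol (1:1 ratio)
mass of C6H8O6 = 1.96 × 10^-3 × 176.12 g/mol = 0.345 g
% C6H8O6 = 0.345 / 0.379 × 100 = 91.0 %

91.0 %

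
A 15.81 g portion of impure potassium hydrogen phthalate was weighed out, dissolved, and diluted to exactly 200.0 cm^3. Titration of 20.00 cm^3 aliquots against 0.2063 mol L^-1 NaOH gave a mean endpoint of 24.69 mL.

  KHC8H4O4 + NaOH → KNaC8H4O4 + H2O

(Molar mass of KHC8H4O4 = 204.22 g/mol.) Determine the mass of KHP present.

10.40 g

n(NaOH) per titration = 0.02469 × 0.2063 = 5.094 × 10^-3 mol
n(KHC8H4O4) in each aliquot = 5.094 × 10^-3 mol (1:1 ratio)
n(KHC8H4O4) in the whole flask = 5.094 × 10^-3 × 200.0/20.00 = 0.05094 mol
mass of KHC8H4O4 = 0.05094 × 204.22 = 10.40 g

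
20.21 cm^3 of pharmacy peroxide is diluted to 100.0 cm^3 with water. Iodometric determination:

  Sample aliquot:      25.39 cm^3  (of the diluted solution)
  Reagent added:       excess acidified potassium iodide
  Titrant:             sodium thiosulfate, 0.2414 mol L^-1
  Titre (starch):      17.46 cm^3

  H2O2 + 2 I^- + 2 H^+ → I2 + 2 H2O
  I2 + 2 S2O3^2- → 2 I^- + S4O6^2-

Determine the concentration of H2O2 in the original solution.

n(S2O3^2-) = 0.01746 × 0.2414 = 4.215 × 10^-3 mol
n(I2) = n(S2O3^2-)/2 = 2.107 × 10^-3 mol
n(H2O2) in the aliquot = 2.107 × 10^-3 mol (1:1 ratio)
[H2O2]_dilute = 2.107 × 10^-3 / 0.02539 = 0.08300 mol/L
[H2O2]_original = 0.08300 × 100.0/20.21 = 0.4107 mol/L

0.4107 mol/L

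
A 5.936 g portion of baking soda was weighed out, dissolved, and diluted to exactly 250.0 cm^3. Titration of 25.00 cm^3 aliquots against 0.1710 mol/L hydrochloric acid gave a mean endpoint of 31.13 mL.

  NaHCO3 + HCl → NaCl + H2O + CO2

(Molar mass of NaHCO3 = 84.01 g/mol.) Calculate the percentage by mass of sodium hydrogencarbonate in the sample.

75.34 %

n(HCl) per titration = 0.03113 × 0.1710 = 5.323 × 10^-3 mol
n(NaHCO3) in each aliquot = 5.323 × 10^-3 mol (1:1 ratio)
n(NaHCO3) in the whole flask = 5.323 × 10^-3 × 250.0/25.00 = 0.05323 mol
mass of NaHCO3 = 0.05323 × 84.01 = 4.472 g
% NaHCO3 = 4.472 / 5.936 × 100 = 75.34 %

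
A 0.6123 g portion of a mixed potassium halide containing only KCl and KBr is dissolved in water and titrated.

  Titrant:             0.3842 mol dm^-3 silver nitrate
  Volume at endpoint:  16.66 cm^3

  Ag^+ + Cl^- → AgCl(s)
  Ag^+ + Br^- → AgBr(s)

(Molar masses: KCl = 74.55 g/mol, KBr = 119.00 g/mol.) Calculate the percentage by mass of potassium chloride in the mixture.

40.92 %

n(AgNO3) = 0.01666 × 0.3842 = 6.401 × 10^-3 mol
Let x = n(KCl), y = n(KBr).
Titrant: 1x + 1y = 6.401 × 10^-3;  mass: 74.55x + 119.00y = 0.6123
Solving, x = 3.361 × 10^-3 mol, y = 3.040 × 10^-3 mol
mass of KCl = 3.361 × 10^-3 × 74.55 = 0.2506 g
% KCl = 0.2506 / 0.6123 × 100 = 40.92 %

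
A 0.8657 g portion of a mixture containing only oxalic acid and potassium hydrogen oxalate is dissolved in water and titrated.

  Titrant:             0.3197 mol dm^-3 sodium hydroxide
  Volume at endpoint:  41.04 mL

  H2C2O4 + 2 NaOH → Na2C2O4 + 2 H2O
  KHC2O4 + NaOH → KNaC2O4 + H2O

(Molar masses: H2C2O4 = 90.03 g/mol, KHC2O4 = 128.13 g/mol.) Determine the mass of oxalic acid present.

0.4416 g

n(NaOH) = 0.04104 × 0.3197 = 0.01312 mol
Let x = n(H2C2O4), y = n(KHC2O4).
Titrant: 2x + 1y = 0.01312;  mass: 90.03x + 128.13y = 0.8657
Solving, x = 4.905 × 10^-3 mol, y = 3.310 × 10^-3 mol
mass of H2C2O4 = 4.905 × 10^-3 × 90.03 = 0.4416 g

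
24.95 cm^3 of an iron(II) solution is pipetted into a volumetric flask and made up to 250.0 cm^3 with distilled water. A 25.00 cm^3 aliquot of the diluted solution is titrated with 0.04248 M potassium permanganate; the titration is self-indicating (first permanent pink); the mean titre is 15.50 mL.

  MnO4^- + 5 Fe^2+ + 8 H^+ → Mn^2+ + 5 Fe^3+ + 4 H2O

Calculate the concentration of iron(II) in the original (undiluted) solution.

1.320 M

n(KMnO4) = 0.01550 × 0.04248 = 6.584 × 10^-4 mol
From the 5:1 ratio, n(Fe2+) in the aliquot = 5/1 × 6.584 × 10^-4 = 3.292 × 10^-3 mol
[Fe2+]_dilute = 3.292 × 10^-3 / 0.02500 = 0.1317 mol/L
Dilution factor = 250.0 / 24.95 = 10.02
[Fe2+]_stock = 0.1317 × 10.02 = 1.320 mol/L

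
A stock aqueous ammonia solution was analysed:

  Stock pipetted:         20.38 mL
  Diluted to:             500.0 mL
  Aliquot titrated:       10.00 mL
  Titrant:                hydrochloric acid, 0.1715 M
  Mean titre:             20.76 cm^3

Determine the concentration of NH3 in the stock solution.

NH3 + HCl → NH4Cl
n(HCl) = 0.02076 × 0.1715 = 3.560 × 10^-3 mol
n(NH3) in the aliquot = 3.560 × 10^-3 mol (1:1 ratio)
[NH3]_dilute = 3.560 × 10^-3 / 0.01000 = 0.3560 mol/L
Dilution factor = 500.0 / 20.38 = 24.53
[NH3]_stock = 0.3560 × 24.53 = 8.735 mol/L

8.735 M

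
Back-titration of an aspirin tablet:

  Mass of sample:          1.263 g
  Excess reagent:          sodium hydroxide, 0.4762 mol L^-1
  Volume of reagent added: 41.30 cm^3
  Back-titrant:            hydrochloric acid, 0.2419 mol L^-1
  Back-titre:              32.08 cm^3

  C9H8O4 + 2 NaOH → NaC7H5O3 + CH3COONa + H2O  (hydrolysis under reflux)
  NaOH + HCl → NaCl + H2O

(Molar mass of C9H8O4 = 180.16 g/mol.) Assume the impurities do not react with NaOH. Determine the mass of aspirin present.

n(NaOH) added = 0.04130 × 0.4762 = 0.01967 mol
n(HCl) used in back-titration = 0.03208 × 0.2419 = 7.760 × 10^-3 mol
n(NaOH) left over = 7.760 × 10^-3 mol (1:1 ratio)
n(NaOH) consumed by analyte = 0.01967 − 7.760 × 10^-3 = 0.01191 mol
From the 1:2 ratio, n(C9H8O4) = 1/2 × 0.01191 = 5.953 × 10^-3 mol
mass of C9H8O4 = 5.953 × 10^-3 × 180.16 = 1.073 g

1.073 g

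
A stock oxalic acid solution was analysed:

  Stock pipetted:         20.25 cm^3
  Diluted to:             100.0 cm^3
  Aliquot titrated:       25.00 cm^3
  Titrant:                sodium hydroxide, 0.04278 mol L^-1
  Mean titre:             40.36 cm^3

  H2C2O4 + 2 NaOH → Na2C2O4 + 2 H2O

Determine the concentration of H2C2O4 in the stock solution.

n(NaOH) = 0.04036 × 0.04278 = 1.727 × 10^-3 mol
From the 1:2 ratio, n(H2C2O4) in the aliquot = 1/2 × 1.727 × 10^-3 = 8.633 × 10^-4 mol
[H2C2O4]_dilute = 8.633 × 10^-4 / 0.02500 = 0.03453 mol/L
Dilution factor = 100.0 / 20.25 = 4.938
[H2C2O4]_stock = 0.03453 × 4.938 = 0.1705 mol/L

0.1705 mol/L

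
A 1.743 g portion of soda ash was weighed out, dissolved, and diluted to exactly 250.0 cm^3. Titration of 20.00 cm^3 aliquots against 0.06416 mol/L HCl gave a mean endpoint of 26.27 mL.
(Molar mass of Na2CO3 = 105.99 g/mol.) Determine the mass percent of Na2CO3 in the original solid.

Na2CO3 + 2 HCl → 2 NaCl + H2O + CO2
n(HCl) per titration = 0.02627 × 0.06416 = 1.685 × 10^-3 mol
From the 1:2 ratio, n(Na2CO3) in each aliquot = 1/2 × 1.685 × 10^-3 = 8.427 × 10^-4 mol
n(Na2CO3) in the whole flask = 8.427 × 10^-4 × 250.0/20.00 = 0.01053 mol
mass of Na2CO3 = 0.01053 × 105.99 = 1.117 g
% Na2CO3 = 1.117 / 1.743 × 100 = 64.06 %

64.06 %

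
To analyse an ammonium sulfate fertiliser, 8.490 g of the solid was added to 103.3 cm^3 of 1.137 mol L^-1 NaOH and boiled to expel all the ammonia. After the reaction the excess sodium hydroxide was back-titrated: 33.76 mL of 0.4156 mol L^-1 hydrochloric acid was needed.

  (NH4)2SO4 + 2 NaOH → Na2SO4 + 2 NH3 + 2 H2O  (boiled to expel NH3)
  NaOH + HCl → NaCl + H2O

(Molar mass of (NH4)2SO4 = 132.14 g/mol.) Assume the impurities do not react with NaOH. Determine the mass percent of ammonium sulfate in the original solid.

80.48 %

n(NaOH) added = 0.1033 × 1.137 = 0.1175 mol
n(HCl) used in back-titration = 0.03376 × 0.4156 = 0.01403 mol
n(NaOH) left over = 0.01403 mol (1:1 ratio)
n(NaOH) consumed by analyte = 0.1175 − 0.01403 = 0.1034 mol
From the 1:2 ratio, n((NH4)2SO4) = 1/2 × 0.1034 = 0.05171 mol
mass of (NH4)2SO4 = 0.05171 × 132.14 = 6.833 g
% (NH4)2SO4 = 6.833 / 8.490 × 100 = 80.48 %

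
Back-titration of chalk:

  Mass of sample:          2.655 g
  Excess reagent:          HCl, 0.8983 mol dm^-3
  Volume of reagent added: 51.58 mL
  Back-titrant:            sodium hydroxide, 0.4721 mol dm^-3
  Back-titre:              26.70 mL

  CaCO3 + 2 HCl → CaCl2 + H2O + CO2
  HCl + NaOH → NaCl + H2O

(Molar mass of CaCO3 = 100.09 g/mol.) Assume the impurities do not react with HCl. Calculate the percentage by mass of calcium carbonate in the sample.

63.58 %

n(HCl) added = 0.05158 × 0.8983 = 0.04633 mol
n(NaOH) used in back-titration = 0.02670 × 0.4721 = 0.01261 mol
n(HCl) left over = 0.01261 mol (1:1 ratio)
n(HCl) consumed by analyte = 0.04633 − 0.01261 = 0.03373 mol
From the 1:2 ratio, n(CaCO3) = 1/2 × 0.03373 = 0.01686 mol
mass of CaCO3 = 0.01686 × 100.09 = 1.688 g
% CaCO3 = 1.688 / 2.655 × 100 = 63.58 %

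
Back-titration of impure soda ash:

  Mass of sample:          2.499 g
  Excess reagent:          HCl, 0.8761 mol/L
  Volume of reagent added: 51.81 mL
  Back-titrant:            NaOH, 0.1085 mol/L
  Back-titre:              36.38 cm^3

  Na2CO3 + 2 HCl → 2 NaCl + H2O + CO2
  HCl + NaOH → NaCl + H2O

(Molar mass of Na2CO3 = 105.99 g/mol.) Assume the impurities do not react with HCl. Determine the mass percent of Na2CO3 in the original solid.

n(HCl) added = 0.05181 × 0.8761 = 0.04539 mol
n(NaOH) used in back-titration = 0.03638 × 0.1085 = 3.947 × 10^-3 mol
n(HCl) left over = 3.947 × 10^-3 mol (1:1 ratio)
n(HCl) consumed by analyte = 0.04539 − 3.947 × 10^-3 = 0.04144 mol
From the 1:2 ratio, n(Na2CO3) = 1/2 × 0.04144 = 0.02072 mol
mass of Na2CO3 = 0.02072 × 105.99 = 2.196 g
% Na2CO3 = 2.196 / 2.499 × 100 = 87.89 %

87.89 %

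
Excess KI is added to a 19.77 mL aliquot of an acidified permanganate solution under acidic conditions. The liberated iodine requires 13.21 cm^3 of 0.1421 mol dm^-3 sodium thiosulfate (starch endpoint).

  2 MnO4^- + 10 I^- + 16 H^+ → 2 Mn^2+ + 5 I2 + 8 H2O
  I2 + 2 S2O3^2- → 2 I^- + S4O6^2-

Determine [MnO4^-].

n(S2O3^2-) = 0.01321 × 0.1421 = 1.877 × 10^-3 mol
n(I2) = n(S2O3^2-)/2 = 9.386 × 10^-4 mol
From the 2:5 ratio, n(MnO4^-) in the aliquot = 2/5 × 9.386 × 10^-4 = 3.754 × 10^-4 mol
[MnO4^-] = 3.754 × 10^-4 / 0.01977 = 0.01899 mol/L

0.01899 mol/L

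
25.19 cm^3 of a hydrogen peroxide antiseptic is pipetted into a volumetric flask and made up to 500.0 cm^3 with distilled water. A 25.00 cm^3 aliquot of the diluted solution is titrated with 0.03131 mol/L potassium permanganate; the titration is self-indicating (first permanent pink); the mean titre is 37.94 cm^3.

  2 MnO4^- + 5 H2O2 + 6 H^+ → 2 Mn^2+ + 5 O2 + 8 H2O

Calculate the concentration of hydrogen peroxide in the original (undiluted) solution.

2.358 mol/L

n(KMnO4) = 0.03794 × 0.03131 = 1.188 × 10^-3 mol
From the 5:2 ratio, n(H2O2) in the aliquot = 5/2 × 1.188 × 10^-3 = 2.970 × 10^-3 mol
[H2O2]_dilute = 2.970 × 10^-3 / 0.02500 = 0.1188 mol/L
Dilution factor = 500.0 / 25.19 = 19.85
[H2O2]_stock = 0.1188 × 19.85 = 2.358 mol/L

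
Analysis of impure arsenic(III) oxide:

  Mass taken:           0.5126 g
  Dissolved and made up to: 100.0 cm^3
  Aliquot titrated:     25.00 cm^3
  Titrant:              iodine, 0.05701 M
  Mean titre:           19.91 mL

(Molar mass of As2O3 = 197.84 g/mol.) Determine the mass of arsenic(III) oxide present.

As2O3 + 2 I2 + 2 H2O → As2O5 + 4 HI
n(I2) per titration = 0.01991 × 0.05701 = 1.135 × 10^-3 mol
From the 1:2 ratio, n(As2O3) in each aliquot = 1/2 × 1.135 × 10^-3 = 5.675 × 10^-4 mol
n(As2O3) in the whole flask = 5.675 × 10^-4 × 100.0/25.00 = 2.270 × 10^-3 mol
mass of As2O3 = 2.270 × 10^-3 × 197.84 = 0.4491 g

0.4491 g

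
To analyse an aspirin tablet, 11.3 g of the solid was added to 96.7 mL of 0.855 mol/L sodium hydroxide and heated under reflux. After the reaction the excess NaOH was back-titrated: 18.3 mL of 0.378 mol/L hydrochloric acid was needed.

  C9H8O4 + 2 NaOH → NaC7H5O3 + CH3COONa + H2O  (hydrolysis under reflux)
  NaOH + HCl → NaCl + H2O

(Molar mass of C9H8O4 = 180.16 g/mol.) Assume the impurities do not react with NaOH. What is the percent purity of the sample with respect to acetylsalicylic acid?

60.4 %

n(NaOH) added = 0.0967 × 0.855 = 0.0827 mol
n(HCl) used in back-titration = 0.0183 × 0.378 = 6.92 × 10^-3 mol
n(NaOH) left over = 6.92 × 10^-3 mol (1:1 ratio)
n(NaOH) consumed by analyte = 0.0827 − 6.92 × 10^-3 = 0.0758 mol
From the 1:2 ratio, n(C9H8O4) = 1/2 × 0.0758 = 0.0379 mol
mass of C9H8O4 = 0.0379 × 180.16 = 6.82 g
% C9H8O4 = 6.82 / 11.3 × 100 = 60.4 %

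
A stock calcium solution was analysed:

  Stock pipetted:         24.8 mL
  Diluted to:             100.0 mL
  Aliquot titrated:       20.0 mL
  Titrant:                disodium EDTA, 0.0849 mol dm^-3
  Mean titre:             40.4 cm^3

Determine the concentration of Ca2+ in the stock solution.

0.692 mol/L

Ca^2+ + EDTA^4- → [Ca(EDTA)]^2-
n(EDTA) = 0.0404 × 0.0849 = 3.43 × 10^-3 mol
n(Ca2+) in the aliquot = 3.43 × 10^-3 mol (1:1 ratio)
[Ca2+]_dilute = 3.43 × 10^-3 / 0.0200 = 0.171 mol/L
Dilution factor = 100.0 / 24.8 = 4.032
[Ca2+]_stock = 0.171 × 4.032 = 0.692 mol/L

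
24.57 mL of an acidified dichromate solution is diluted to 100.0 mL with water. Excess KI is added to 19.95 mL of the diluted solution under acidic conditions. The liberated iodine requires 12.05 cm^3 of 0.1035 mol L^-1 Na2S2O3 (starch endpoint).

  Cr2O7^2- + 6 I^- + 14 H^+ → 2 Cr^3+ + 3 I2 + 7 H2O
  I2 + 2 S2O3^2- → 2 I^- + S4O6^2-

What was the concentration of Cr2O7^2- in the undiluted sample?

n(S2O3^2-) = 0.01205 × 0.1035 = 1.247 × 10^-3 mol
n(I2) = n(S2O3^2-)/2 = 6.236 × 10^-4 mol
From the 1:3 ratio, n(Cr2O7^2-) in the aliquot = 1/3 × 6.236 × 10^-4 = 2.079 × 10^-4 mol
[Cr2O7^2-]_dilute = 2.079 × 10^-4 / 0.01995 = 0.01042 mol/L
[Cr2O7^2-]_original = 0.01042 × 100.0/24.57 = 0.04241 mol/L

0.04241 mol/L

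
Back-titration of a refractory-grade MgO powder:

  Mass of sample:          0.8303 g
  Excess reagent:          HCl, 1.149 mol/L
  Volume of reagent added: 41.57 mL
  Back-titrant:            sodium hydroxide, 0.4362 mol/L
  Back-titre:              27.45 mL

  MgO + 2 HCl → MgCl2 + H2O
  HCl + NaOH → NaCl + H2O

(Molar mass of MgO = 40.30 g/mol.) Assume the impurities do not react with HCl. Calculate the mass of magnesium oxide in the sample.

0.7212 g

n(HCl) added = 0.04157 × 1.149 = 0.04776 mol
n(NaOH) used in back-titration = 0.02745 × 0.4362 = 0.01197 mol
n(HCl) left over = 0.01197 mol (1:1 ratio)
n(HCl) consumed by analyte = 0.04776 − 0.01197 = 0.03579 mol
From the 1:2 ratio, n(MgO) = 1/2 × 0.03579 = 0.01790 mol
mass of MgO = 0.01790 × 40.30 = 0.7212 g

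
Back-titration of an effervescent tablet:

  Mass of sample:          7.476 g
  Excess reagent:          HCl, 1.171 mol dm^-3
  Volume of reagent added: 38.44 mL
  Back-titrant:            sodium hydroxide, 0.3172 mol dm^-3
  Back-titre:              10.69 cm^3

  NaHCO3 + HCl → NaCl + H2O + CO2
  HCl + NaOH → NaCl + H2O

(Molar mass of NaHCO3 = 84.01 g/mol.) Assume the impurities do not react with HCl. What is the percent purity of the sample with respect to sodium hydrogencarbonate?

n(HCl) added = 0.03844 × 1.171 = 0.04501 mol
n(NaOH) used in back-titration = 0.01069 × 0.3172 = 3.391 × 10^-3 mol
n(HCl) left over = 3.391 × 10^-3 mol (1:1 ratio)
n(HCl) consumed by analyte = 0.04501 − 3.391 × 10^-3 = 0.04162 mol
n(NaHCO3) = 0.04162 mol (1:1 ratio)
mass of NaHCO3 = 0.04162 × 84.01 = 3.497 g
% NaHCO3 = 3.497 / 7.476 × 100 = 46.77 %

46.77 %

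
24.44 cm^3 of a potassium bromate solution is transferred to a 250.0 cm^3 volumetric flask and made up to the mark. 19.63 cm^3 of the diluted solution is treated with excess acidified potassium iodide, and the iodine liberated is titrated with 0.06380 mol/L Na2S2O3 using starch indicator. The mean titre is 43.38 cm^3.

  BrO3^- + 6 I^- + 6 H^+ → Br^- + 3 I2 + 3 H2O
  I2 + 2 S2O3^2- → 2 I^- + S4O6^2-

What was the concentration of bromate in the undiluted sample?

n(S2O3^2-) = 0.04338 × 0.06380 = 2.768 × 10^-3 mol
n(I2) = n(S2O3^2-)/2 = 1.384 × 10^-3 mol
From the 1:3 ratio, n(BrO3^-) in the aliquot = 1/3 × 1.384 × 10^-3 = 4.613 × 10^-4 mol
[BrO3^-]_dilute = 4.613 × 10^-4 / 0.01963 = 0.02350 mol/L
[BrO3^-]_original = 0.02350 × 250.0/24.44 = 0.2404 mol/L

0.2404 mol/L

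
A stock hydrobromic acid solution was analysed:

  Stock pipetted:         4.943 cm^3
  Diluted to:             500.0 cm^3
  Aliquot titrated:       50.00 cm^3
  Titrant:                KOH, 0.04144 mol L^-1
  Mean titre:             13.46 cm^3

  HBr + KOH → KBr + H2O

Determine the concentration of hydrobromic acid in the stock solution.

1.128 mol/L

n(KOH) = 0.01346 × 0.04144 = 5.578 × 10^-4 mol
n(HBr) in the aliquot = 5.578 × 10^-4 mol (1:1 ratio)
[HBr]_dilute = 5.578 × 10^-4 / 0.05000 = 0.01116 mol/L
Dilution factor = 500.0 / 4.943 = 101.2
[HBr]_stock = 0.01116 × 101.2 = 1.128 mol/L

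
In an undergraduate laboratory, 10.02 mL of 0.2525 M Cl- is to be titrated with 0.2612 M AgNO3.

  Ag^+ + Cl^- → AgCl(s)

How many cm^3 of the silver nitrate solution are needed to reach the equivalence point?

9.686 mL

n(Cl-) = 0.01002 L × 0.2525 mol/L = 2.530 × 10^-3 mol
n(AgNO3) = 2.530 × 10^-3 mol (1:1 stoichiometry)
V(AgNO3) = 2.530 × 10^-3 mol / 0.2612 mol/L = 0.009686 L = 9.686 mL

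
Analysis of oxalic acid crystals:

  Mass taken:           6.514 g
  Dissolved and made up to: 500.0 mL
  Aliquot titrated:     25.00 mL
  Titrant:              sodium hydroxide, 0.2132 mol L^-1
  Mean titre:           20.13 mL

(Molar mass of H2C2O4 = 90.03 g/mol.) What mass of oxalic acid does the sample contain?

H2C2O4 + 2 NaOH → Na2C2O4 + 2 H2O
n(NaOH) per titration = 0.02013 × 0.2132 = 4.292 × 10^-3 mol
From the 1:2 ratio, n(H2C2O4) in each aliquot = 1/2 × 4.292 × 10^-3 = 2.146 × 10^-3 mol
n(H2C2O4) in the whole flask = 2.146 × 10^-3 × 500.0/25.00 = 0.04292 mol
mass of H2C2O4 = 0.04292 × 90.03 = 3.864 g

3.864 g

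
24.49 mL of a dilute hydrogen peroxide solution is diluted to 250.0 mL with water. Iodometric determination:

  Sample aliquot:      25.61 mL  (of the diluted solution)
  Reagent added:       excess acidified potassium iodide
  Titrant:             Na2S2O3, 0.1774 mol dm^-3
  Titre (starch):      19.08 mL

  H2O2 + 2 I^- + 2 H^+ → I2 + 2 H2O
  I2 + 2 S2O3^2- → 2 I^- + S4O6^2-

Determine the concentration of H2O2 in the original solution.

0.6746 mol/L

n(S2O3^2-) = 0.01908 × 0.1774 = 3.385 × 10^-3 mol
n(I2) = n(S2O3^2-)/2 = 1.692 × 10^-3 mol
n(H2O2) in the aliquot = 1.692 × 10^-3 mol (1:1 ratio)
[H2O2]_dilute = 1.692 × 10^-3 / 0.02561 = 0.06608 mol/L
[H2O2]_original = 0.06608 × 250.0/24.49 = 0.6746 mol/L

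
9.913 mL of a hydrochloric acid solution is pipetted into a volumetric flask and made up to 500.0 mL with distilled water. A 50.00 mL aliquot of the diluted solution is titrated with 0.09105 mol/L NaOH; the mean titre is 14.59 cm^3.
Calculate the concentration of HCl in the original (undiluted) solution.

1.340 mol/L

HCl + NaOH → NaCl + H2O
n(NaOH) = 0.01459 × 0.09105 = 1.328 × 10^-3 mol
n(HCl) in the aliquot = 1.328 × 10^-3 mol (1:1 ratio)
[HCl]_dilute = 1.328 × 10^-3 / 0.05000 = 0.02657 mol/L
Dilution factor = 500.0 / 9.913 = 50.44
[HCl]_stock = 0.02657 × 50.44 = 1.340 mol/L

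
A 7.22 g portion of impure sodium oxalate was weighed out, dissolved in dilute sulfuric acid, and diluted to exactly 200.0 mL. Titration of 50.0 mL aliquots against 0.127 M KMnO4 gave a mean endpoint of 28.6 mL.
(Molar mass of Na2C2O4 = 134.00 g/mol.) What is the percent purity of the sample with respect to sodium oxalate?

2 MnO4^- + 5 C2O4^2- + 16 H^+ → 2 Mn^2+ + 10 CO2 + 8 H2O
n(KMnO4) per titration = 0.0286 × 0.127 = 3.63 × 10^-3 mol
From the 5:2 ratio, n(Na2C2O4) in each aliquot = 5/2 × 3.63 × 10^-3 = 9.08 × 10^-3 mol
n(Na2C2O4) in the whole flask = 9.08 × 10^-3 × 200.0/50.0 = 0.0363 mol
mass of Na2C2O4 = 0.0363 × 134.00 = 4.87 g
% Na2C2O4 = 4.87 / 7.22 × 100 = 67.4 %

67.4 %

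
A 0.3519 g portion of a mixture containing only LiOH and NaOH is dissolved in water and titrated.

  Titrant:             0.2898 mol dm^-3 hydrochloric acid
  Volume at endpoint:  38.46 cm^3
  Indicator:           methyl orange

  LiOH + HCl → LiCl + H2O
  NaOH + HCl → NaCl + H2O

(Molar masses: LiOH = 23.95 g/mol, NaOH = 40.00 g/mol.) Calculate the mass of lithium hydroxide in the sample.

0.1402 g

n(HCl) = 0.03846 × 0.2898 = 0.01115 mol
Let x = n(LiOH), y = n(NaOH).
Titrant: 1x + 1y = 0.01115;  mass: 23.95x + 40.00y = 0.3519
Solving, x = 5.852 × 10^-3 mol, y = 5.293 × 10^-3 mol
mass of LiOH = 5.852 × 10^-3 × 23.95 = 0.1402 g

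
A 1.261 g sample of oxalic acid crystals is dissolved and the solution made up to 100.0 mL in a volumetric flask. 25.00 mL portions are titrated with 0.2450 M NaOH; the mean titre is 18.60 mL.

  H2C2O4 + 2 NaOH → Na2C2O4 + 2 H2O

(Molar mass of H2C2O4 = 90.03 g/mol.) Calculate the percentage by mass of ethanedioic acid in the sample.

65.07 %

n(NaOH) per titration = 0.01860 × 0.2450 = 4.557 × 10^-3 mol
From the 1:2 ratio, n(H2C2O4) in each aliquot = 1/2 × 4.557 × 10^-3 = 2.279 × 10^-3 mol
n(H2C2O4) in the whole flask = 2.279 × 10^-3 × 100.0/25.00 = 9.114 × 10^-3 mol
mass of H2C2O4 = 9.114 × 10^-3 × 90.03 = 0.8205 g
% H2C2O4 = 0.8205 / 1.261 × 100 = 65.07 %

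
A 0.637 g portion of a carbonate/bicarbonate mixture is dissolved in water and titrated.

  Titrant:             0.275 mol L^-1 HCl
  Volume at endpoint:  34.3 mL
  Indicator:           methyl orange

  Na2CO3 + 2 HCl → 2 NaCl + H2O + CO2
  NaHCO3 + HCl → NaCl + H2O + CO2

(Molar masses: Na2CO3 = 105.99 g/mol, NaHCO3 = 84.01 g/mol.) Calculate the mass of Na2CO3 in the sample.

0.266 g

n(HCl) = 0.0343 × 0.275 = 9.43 × 10^-3 mol
Let x = n(Na2CO3), y = n(NaHCO3).
Titrant: 2x + 1y = 9.43 × 10^-3;  mass: 105.99x + 84.01y = 0.637
Solving, x = 2.51 × 10^-3 mol, y = 4.42 × 10^-3 mol
mass of Na2CO3 = 2.51 × 10^-3 × 105.99 = 0.266 g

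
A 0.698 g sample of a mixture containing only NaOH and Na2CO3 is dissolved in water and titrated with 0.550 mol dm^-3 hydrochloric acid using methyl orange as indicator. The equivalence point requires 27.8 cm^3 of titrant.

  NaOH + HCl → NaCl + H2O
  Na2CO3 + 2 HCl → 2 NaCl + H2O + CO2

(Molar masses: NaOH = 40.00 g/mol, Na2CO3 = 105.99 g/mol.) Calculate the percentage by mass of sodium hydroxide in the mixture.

49.5 %

n(HCl) = 0.0278 × 0.550 = 0.0153 mol
Let x = n(NaOH), y = n(Na2CO3).
Titrant: 1x + 2y = 0.0153;  mass: 40.00x + 105.99y = 0.698
Solving, x = 8.64 × 10^-3 mol, y = 3.32 × 10^-3 mol
mass of NaOH = 8.64 × 10^-3 × 40.00 = 0.346 g
% NaOH = 0.346 / 0.698 × 100 = 49.5 %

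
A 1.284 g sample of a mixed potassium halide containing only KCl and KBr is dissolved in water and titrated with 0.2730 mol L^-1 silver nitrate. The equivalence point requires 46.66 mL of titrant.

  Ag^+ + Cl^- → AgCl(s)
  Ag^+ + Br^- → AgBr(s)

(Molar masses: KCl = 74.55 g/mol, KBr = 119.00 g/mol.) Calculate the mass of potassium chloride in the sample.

n(AgNO3) = 0.04666 × 0.2730 = 0.01274 mol
Let x = n(KCl), y = n(KBr).
Titrant: 1x + 1y = 0.01274;  mass: 74.55x + 119.00y = 1.284
Solving, x = 5.216 × 10^-3 mol, y = 7.522 × 10^-3 mol
mass of KCl = 5.216 × 10^-3 × 74.55 = 0.3888 g

0.3888 g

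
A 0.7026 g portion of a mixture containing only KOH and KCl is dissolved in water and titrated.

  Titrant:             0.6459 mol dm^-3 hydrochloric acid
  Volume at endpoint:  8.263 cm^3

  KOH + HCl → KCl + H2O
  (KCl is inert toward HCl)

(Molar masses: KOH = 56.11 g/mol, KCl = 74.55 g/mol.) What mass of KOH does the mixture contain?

n(HCl) = 0.008263 × 0.6459 = 5.337 × 10^-3 mol
Let x = n(KOH), y = n(KCl).
Titrant: 1x = 5.337 × 10^-3;  mass: 56.11x + 74.55y = 0.7026
Solving, x = 5.337 × 10^-3 mol, y = 5.408 × 10^-3 mol
mass of KOH = 5.337 × 10^-3 × 56.11 = 0.2995 g

0.2995 g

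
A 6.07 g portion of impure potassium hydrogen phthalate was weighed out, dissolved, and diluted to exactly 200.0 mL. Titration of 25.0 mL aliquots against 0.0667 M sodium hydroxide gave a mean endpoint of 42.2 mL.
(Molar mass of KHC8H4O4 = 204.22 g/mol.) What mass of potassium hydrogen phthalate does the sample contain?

4.60 g

KHC8H4O4 + NaOH → KNaC8H4O4 + H2O
n(NaOH) per titration = 0.0422 × 0.0667 = 2.81 × 10^-3 mol
n(KHC8H4O4) in each aliquot = 2.81 × 10^-3 mol (1:1 ratio)
n(KHC8H4O4) in the whole flask = 2.81 × 10^-3 × 200.0/25.0 = 0.0225 mol
mass of KHC8H4O4 = 0.0225 × 204.22 = 4.60 g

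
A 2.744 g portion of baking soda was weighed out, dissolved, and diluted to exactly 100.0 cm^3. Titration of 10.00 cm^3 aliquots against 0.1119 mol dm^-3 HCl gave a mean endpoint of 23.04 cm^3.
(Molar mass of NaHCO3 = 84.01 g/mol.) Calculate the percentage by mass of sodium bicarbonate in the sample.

NaHCO3 + HCl → NaCl + H2O + CO2
n(HCl) per titration = 0.02304 × 0.1119 = 2.578 × 10^-3 mol
n(NaHCO3) in each aliquot = 2.578 × 10^-3 mol (1:1 ratio)
n(NaHCO3) in the whole flask = 2.578 × 10^-3 × 100.0/10.00 = 0.02578 mol
mass of NaHCO3 = 0.02578 × 84.01 = 2.166 g
% NaHCO3 = 2.166 / 2.744 × 100 = 78.93 %

78.93 %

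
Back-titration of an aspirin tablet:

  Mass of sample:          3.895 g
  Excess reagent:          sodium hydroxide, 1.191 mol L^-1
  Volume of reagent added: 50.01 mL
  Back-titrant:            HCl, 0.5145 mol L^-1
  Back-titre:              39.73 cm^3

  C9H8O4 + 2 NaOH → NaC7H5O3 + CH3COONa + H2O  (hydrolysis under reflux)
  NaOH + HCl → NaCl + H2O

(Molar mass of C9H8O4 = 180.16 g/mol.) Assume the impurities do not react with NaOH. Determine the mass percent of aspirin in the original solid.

n(NaOH) added = 0.05001 × 1.191 = 0.05956 mol
n(HCl) used in back-titration = 0.03973 × 0.5145 = 0.02044 mol
n(NaOH) left over = 0.02044 mol (1:1 ratio)
n(NaOH) consumed by analyte = 0.05956 − 0.02044 = 0.03912 mol
From the 1:2 ratio, n(C9H8O4) = 1/2 × 0.03912 = 0.01956 mol
mass of C9H8O4 = 0.01956 × 180.16 = 3.524 g
% C9H8O4 = 3.524 / 3.895 × 100 = 90.48 %

90.48 %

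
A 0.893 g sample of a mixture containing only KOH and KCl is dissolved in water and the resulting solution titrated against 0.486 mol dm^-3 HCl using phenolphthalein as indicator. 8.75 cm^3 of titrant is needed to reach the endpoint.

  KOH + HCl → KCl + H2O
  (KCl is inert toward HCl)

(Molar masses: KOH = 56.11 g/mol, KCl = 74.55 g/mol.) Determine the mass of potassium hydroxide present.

n(HCl) = 0.00875 × 0.486 = 4.25 × 10^-3 mol
Let x = n(KOH), y = n(KCl).
Titrant: 1x = 4.25 × 10^-3;  mass: 56.11x + 74.55y = 0.893
Solving, x = 4.25 × 10^-3 mol, y = 8.78 × 10^-3 mol
mass of KOH = 4.25 × 10^-3 × 56.11 = 0.239 g

0.239 g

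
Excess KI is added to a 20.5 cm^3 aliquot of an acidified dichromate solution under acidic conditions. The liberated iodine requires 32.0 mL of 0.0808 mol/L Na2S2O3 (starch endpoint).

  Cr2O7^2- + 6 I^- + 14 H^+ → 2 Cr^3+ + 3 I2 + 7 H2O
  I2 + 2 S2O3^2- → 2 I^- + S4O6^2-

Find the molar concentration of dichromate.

n(S2O3^2-) = 0.0320 × 0.0808 = 2.59 × 10^-3 mol
n(I2) = n(S2O3^2-)/2 = 1.29 × 10^-3 mol
From the 1:3 ratio, n(Cr2O7^2-) in the aliquot = 1/3 × 1.29 × 10^-3 = 4.31 × 10^-4 mol
[Cr2O7^2-] = 4.31 × 10^-4 / 0.0205 = 0.0210 mol/L

0.0210 mol/L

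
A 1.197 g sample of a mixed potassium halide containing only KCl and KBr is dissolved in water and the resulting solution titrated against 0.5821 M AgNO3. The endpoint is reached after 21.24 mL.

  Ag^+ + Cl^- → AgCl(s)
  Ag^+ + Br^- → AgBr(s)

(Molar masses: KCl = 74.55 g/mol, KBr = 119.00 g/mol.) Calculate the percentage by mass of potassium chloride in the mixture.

n(AgNO3) = 0.02124 × 0.5821 = 0.01236 mol
Let x = n(KCl), y = n(KBr).
Titrant: 1x + 1y = 0.01236;  mass: 74.55x + 119.00y = 1.197
Solving, x = 6.171 × 10^-3 mol, y = 6.193 × 10^-3 mol
mass of KCl = 6.171 × 10^-3 × 74.55 = 0.4600 g
% KCl = 0.4600 / 1.197 × 100 = 38.43 %

38.43 %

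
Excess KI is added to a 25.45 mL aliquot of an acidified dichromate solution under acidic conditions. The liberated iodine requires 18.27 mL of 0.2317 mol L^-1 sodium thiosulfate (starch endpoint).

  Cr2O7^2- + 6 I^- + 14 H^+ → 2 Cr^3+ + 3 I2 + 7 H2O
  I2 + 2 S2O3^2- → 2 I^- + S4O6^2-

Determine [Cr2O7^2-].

0.02772 mol/L

n(S2O3^2-) = 0.01827 × 0.2317 = 4.233 × 10^-3 mol
n(I2) = n(S2O3^2-)/2 = 2.117 × 10^-3 mol
From the 1:3 ratio, n(Cr2O7^2-) in the aliquot = 1/3 × 2.117 × 10^-3 = 7.055 × 10^-4 mol
[Cr2O7^2-] = 7.055 × 10^-4 / 0.02545 = 0.02772 mol/L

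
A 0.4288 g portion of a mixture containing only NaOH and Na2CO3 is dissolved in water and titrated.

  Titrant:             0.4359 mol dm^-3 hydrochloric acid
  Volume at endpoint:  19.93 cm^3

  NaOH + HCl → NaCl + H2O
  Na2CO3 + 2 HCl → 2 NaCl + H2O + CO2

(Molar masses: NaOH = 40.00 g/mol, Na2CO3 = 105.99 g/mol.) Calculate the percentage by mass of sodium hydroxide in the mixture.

22.68 %

n(HCl) = 0.01993 × 0.4359 = 8.687 × 10^-3 mol
Let x = n(NaOH), y = n(Na2CO3).
Titrant: 1x + 2y = 8.687 × 10^-3;  mass: 40.00x + 105.99y = 0.4288
Solving, x = 2.431 × 10^-3 mol, y = 3.128 × 10^-3 mol
mass of NaOH = 2.431 × 10^-3 × 40.00 = 0.09725 g
% NaOH = 0.09725 / 0.4288 × 100 = 22.68 %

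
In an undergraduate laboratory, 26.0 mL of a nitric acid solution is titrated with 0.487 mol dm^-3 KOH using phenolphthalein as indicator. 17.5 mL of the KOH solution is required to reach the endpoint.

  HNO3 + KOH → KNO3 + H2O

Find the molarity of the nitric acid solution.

0.328 mol/L

n(KOH) = 0.0175 L × 0.487 mol/L = 8.52 × 10^-3 mol
n(HNO3) = 8.52 × 10^-3 mol (1:1 mole ratio)
[HNO3] = 8.52 × 10^-3 mol / 0.0260 L = 0.328 mol/L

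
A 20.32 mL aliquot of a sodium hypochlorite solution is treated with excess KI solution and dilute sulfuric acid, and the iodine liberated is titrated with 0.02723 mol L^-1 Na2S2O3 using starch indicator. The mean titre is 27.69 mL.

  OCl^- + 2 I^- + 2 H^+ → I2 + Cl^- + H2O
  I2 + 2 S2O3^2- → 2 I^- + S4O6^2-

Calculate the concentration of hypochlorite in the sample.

n(S2O3^2-) = 0.02769 × 0.02723 = 7.540 × 10^-4 mol
n(I2) = n(S2O3^2-)/2 = 3.770 × 10^-4 mol
n(OCl^-) in the aliquot = 3.770 × 10^-4 mol (1:1 ratio)
[OCl^-] = 3.770 × 10^-4 / 0.02032 = 0.01855 mol/L

0.01855 mol/L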